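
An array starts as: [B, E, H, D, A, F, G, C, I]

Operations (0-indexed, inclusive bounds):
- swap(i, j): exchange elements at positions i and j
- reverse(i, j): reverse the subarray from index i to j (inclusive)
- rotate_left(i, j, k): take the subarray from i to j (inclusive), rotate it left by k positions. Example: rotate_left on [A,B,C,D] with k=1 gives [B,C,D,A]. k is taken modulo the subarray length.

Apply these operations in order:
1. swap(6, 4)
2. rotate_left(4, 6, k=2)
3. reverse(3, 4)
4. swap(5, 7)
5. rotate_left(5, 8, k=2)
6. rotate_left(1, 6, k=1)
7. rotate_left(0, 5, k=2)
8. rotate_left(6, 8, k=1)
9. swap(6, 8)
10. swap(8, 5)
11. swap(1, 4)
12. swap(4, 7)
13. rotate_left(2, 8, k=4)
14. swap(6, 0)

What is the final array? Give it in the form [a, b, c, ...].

After 1 (swap(6, 4)): [B, E, H, D, G, F, A, C, I]
After 2 (rotate_left(4, 6, k=2)): [B, E, H, D, A, G, F, C, I]
After 3 (reverse(3, 4)): [B, E, H, A, D, G, F, C, I]
After 4 (swap(5, 7)): [B, E, H, A, D, C, F, G, I]
After 5 (rotate_left(5, 8, k=2)): [B, E, H, A, D, G, I, C, F]
After 6 (rotate_left(1, 6, k=1)): [B, H, A, D, G, I, E, C, F]
After 7 (rotate_left(0, 5, k=2)): [A, D, G, I, B, H, E, C, F]
After 8 (rotate_left(6, 8, k=1)): [A, D, G, I, B, H, C, F, E]
After 9 (swap(6, 8)): [A, D, G, I, B, H, E, F, C]
After 10 (swap(8, 5)): [A, D, G, I, B, C, E, F, H]
After 11 (swap(1, 4)): [A, B, G, I, D, C, E, F, H]
After 12 (swap(4, 7)): [A, B, G, I, F, C, E, D, H]
After 13 (rotate_left(2, 8, k=4)): [A, B, E, D, H, G, I, F, C]
After 14 (swap(6, 0)): [I, B, E, D, H, G, A, F, C]

Answer: [I, B, E, D, H, G, A, F, C]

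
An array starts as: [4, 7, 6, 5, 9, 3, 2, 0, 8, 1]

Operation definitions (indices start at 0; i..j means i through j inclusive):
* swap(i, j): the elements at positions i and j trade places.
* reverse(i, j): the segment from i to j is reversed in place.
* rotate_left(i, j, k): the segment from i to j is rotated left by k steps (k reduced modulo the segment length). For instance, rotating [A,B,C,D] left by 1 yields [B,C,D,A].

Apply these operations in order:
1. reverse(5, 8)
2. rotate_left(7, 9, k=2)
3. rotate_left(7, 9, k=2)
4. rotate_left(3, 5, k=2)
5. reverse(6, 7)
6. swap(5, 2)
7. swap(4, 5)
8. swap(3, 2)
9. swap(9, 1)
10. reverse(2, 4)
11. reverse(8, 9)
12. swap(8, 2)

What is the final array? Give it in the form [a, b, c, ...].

Answer: [4, 2, 7, 9, 8, 5, 3, 0, 6, 1]

Derivation:
After 1 (reverse(5, 8)): [4, 7, 6, 5, 9, 8, 0, 2, 3, 1]
After 2 (rotate_left(7, 9, k=2)): [4, 7, 6, 5, 9, 8, 0, 1, 2, 3]
After 3 (rotate_left(7, 9, k=2)): [4, 7, 6, 5, 9, 8, 0, 3, 1, 2]
After 4 (rotate_left(3, 5, k=2)): [4, 7, 6, 8, 5, 9, 0, 3, 1, 2]
After 5 (reverse(6, 7)): [4, 7, 6, 8, 5, 9, 3, 0, 1, 2]
After 6 (swap(5, 2)): [4, 7, 9, 8, 5, 6, 3, 0, 1, 2]
After 7 (swap(4, 5)): [4, 7, 9, 8, 6, 5, 3, 0, 1, 2]
After 8 (swap(3, 2)): [4, 7, 8, 9, 6, 5, 3, 0, 1, 2]
After 9 (swap(9, 1)): [4, 2, 8, 9, 6, 5, 3, 0, 1, 7]
After 10 (reverse(2, 4)): [4, 2, 6, 9, 8, 5, 3, 0, 1, 7]
After 11 (reverse(8, 9)): [4, 2, 6, 9, 8, 5, 3, 0, 7, 1]
After 12 (swap(8, 2)): [4, 2, 7, 9, 8, 5, 3, 0, 6, 1]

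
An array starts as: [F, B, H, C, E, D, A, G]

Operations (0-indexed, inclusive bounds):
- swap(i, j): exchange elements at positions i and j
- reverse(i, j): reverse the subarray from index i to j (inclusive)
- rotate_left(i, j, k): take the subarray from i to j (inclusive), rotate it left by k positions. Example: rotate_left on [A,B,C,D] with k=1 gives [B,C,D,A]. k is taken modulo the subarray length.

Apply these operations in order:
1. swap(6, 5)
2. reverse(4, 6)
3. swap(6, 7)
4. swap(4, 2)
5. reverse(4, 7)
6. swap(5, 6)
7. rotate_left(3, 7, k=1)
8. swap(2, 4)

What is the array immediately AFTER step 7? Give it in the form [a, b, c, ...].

Answer: [F, B, D, E, A, G, H, C]

Derivation:
After 1 (swap(6, 5)): [F, B, H, C, E, A, D, G]
After 2 (reverse(4, 6)): [F, B, H, C, D, A, E, G]
After 3 (swap(6, 7)): [F, B, H, C, D, A, G, E]
After 4 (swap(4, 2)): [F, B, D, C, H, A, G, E]
After 5 (reverse(4, 7)): [F, B, D, C, E, G, A, H]
After 6 (swap(5, 6)): [F, B, D, C, E, A, G, H]
After 7 (rotate_left(3, 7, k=1)): [F, B, D, E, A, G, H, C]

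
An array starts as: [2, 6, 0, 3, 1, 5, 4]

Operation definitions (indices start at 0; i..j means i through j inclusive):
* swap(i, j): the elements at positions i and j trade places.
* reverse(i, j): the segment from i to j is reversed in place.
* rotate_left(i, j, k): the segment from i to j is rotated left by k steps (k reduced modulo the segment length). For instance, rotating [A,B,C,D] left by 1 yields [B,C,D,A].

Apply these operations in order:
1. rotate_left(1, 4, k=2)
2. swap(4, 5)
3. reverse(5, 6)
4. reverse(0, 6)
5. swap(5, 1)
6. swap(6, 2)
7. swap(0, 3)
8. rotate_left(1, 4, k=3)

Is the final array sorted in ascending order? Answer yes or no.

After 1 (rotate_left(1, 4, k=2)): [2, 3, 1, 6, 0, 5, 4]
After 2 (swap(4, 5)): [2, 3, 1, 6, 5, 0, 4]
After 3 (reverse(5, 6)): [2, 3, 1, 6, 5, 4, 0]
After 4 (reverse(0, 6)): [0, 4, 5, 6, 1, 3, 2]
After 5 (swap(5, 1)): [0, 3, 5, 6, 1, 4, 2]
After 6 (swap(6, 2)): [0, 3, 2, 6, 1, 4, 5]
After 7 (swap(0, 3)): [6, 3, 2, 0, 1, 4, 5]
After 8 (rotate_left(1, 4, k=3)): [6, 1, 3, 2, 0, 4, 5]

Answer: no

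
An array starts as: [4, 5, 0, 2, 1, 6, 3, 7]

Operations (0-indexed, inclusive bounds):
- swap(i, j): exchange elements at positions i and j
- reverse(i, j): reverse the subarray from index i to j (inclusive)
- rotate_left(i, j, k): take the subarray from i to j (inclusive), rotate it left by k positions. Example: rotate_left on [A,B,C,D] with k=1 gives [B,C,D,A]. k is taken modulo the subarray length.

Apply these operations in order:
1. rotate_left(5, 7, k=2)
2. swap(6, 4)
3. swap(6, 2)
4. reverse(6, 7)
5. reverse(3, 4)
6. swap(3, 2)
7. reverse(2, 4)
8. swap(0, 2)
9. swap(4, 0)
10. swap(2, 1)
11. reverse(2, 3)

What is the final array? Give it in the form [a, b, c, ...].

Answer: [6, 4, 1, 5, 2, 7, 3, 0]

Derivation:
After 1 (rotate_left(5, 7, k=2)): [4, 5, 0, 2, 1, 7, 6, 3]
After 2 (swap(6, 4)): [4, 5, 0, 2, 6, 7, 1, 3]
After 3 (swap(6, 2)): [4, 5, 1, 2, 6, 7, 0, 3]
After 4 (reverse(6, 7)): [4, 5, 1, 2, 6, 7, 3, 0]
After 5 (reverse(3, 4)): [4, 5, 1, 6, 2, 7, 3, 0]
After 6 (swap(3, 2)): [4, 5, 6, 1, 2, 7, 3, 0]
After 7 (reverse(2, 4)): [4, 5, 2, 1, 6, 7, 3, 0]
After 8 (swap(0, 2)): [2, 5, 4, 1, 6, 7, 3, 0]
After 9 (swap(4, 0)): [6, 5, 4, 1, 2, 7, 3, 0]
After 10 (swap(2, 1)): [6, 4, 5, 1, 2, 7, 3, 0]
After 11 (reverse(2, 3)): [6, 4, 1, 5, 2, 7, 3, 0]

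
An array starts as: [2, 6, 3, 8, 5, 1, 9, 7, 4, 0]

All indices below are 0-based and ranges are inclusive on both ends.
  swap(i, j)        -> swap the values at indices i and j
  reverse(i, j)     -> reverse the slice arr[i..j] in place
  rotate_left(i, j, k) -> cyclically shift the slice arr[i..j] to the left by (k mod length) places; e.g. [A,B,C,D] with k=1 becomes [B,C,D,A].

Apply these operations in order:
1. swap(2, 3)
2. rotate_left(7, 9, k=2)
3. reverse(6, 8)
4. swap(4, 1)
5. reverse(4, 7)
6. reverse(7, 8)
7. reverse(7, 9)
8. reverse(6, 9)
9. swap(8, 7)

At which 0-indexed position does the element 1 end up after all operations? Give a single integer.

Answer: 9

Derivation:
After 1 (swap(2, 3)): [2, 6, 8, 3, 5, 1, 9, 7, 4, 0]
After 2 (rotate_left(7, 9, k=2)): [2, 6, 8, 3, 5, 1, 9, 0, 7, 4]
After 3 (reverse(6, 8)): [2, 6, 8, 3, 5, 1, 7, 0, 9, 4]
After 4 (swap(4, 1)): [2, 5, 8, 3, 6, 1, 7, 0, 9, 4]
After 5 (reverse(4, 7)): [2, 5, 8, 3, 0, 7, 1, 6, 9, 4]
After 6 (reverse(7, 8)): [2, 5, 8, 3, 0, 7, 1, 9, 6, 4]
After 7 (reverse(7, 9)): [2, 5, 8, 3, 0, 7, 1, 4, 6, 9]
After 8 (reverse(6, 9)): [2, 5, 8, 3, 0, 7, 9, 6, 4, 1]
After 9 (swap(8, 7)): [2, 5, 8, 3, 0, 7, 9, 4, 6, 1]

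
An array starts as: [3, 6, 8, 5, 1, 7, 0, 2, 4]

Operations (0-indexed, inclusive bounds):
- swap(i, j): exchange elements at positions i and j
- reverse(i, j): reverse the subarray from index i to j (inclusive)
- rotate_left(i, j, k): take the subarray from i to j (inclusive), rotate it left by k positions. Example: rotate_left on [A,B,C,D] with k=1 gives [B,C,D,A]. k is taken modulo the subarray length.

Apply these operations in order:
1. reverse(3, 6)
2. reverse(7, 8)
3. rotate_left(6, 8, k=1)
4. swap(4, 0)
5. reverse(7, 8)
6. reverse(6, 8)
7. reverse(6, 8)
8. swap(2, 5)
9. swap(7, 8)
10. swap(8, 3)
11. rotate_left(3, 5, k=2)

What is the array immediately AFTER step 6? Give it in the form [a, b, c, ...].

Answer: [7, 6, 8, 0, 3, 1, 2, 5, 4]

Derivation:
After 1 (reverse(3, 6)): [3, 6, 8, 0, 7, 1, 5, 2, 4]
After 2 (reverse(7, 8)): [3, 6, 8, 0, 7, 1, 5, 4, 2]
After 3 (rotate_left(6, 8, k=1)): [3, 6, 8, 0, 7, 1, 4, 2, 5]
After 4 (swap(4, 0)): [7, 6, 8, 0, 3, 1, 4, 2, 5]
After 5 (reverse(7, 8)): [7, 6, 8, 0, 3, 1, 4, 5, 2]
After 6 (reverse(6, 8)): [7, 6, 8, 0, 3, 1, 2, 5, 4]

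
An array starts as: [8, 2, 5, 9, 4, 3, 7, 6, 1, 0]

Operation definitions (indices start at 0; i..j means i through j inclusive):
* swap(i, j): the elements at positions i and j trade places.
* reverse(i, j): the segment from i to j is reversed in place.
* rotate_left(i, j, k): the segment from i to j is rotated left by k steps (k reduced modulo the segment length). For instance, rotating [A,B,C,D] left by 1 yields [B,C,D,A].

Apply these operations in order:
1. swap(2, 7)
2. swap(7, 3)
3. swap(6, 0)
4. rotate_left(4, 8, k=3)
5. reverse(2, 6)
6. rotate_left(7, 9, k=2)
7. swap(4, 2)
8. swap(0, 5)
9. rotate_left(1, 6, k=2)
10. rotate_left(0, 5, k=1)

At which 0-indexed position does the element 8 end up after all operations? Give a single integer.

After 1 (swap(2, 7)): [8, 2, 6, 9, 4, 3, 7, 5, 1, 0]
After 2 (swap(7, 3)): [8, 2, 6, 5, 4, 3, 7, 9, 1, 0]
After 3 (swap(6, 0)): [7, 2, 6, 5, 4, 3, 8, 9, 1, 0]
After 4 (rotate_left(4, 8, k=3)): [7, 2, 6, 5, 9, 1, 4, 3, 8, 0]
After 5 (reverse(2, 6)): [7, 2, 4, 1, 9, 5, 6, 3, 8, 0]
After 6 (rotate_left(7, 9, k=2)): [7, 2, 4, 1, 9, 5, 6, 0, 3, 8]
After 7 (swap(4, 2)): [7, 2, 9, 1, 4, 5, 6, 0, 3, 8]
After 8 (swap(0, 5)): [5, 2, 9, 1, 4, 7, 6, 0, 3, 8]
After 9 (rotate_left(1, 6, k=2)): [5, 1, 4, 7, 6, 2, 9, 0, 3, 8]
After 10 (rotate_left(0, 5, k=1)): [1, 4, 7, 6, 2, 5, 9, 0, 3, 8]

Answer: 9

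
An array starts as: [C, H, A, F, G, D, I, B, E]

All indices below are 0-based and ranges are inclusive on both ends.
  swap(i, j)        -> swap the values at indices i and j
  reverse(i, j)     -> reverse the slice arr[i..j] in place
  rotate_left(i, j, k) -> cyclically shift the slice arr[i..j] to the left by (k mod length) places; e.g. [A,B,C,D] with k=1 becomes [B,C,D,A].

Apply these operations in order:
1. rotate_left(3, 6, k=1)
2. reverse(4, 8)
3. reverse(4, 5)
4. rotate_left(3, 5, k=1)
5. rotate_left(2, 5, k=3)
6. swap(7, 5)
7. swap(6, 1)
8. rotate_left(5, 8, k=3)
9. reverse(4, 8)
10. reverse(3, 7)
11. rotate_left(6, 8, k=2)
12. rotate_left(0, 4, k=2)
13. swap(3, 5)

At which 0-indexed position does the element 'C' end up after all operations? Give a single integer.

After 1 (rotate_left(3, 6, k=1)): [C, H, A, G, D, I, F, B, E]
After 2 (reverse(4, 8)): [C, H, A, G, E, B, F, I, D]
After 3 (reverse(4, 5)): [C, H, A, G, B, E, F, I, D]
After 4 (rotate_left(3, 5, k=1)): [C, H, A, B, E, G, F, I, D]
After 5 (rotate_left(2, 5, k=3)): [C, H, G, A, B, E, F, I, D]
After 6 (swap(7, 5)): [C, H, G, A, B, I, F, E, D]
After 7 (swap(6, 1)): [C, F, G, A, B, I, H, E, D]
After 8 (rotate_left(5, 8, k=3)): [C, F, G, A, B, D, I, H, E]
After 9 (reverse(4, 8)): [C, F, G, A, E, H, I, D, B]
After 10 (reverse(3, 7)): [C, F, G, D, I, H, E, A, B]
After 11 (rotate_left(6, 8, k=2)): [C, F, G, D, I, H, B, E, A]
After 12 (rotate_left(0, 4, k=2)): [G, D, I, C, F, H, B, E, A]
After 13 (swap(3, 5)): [G, D, I, H, F, C, B, E, A]

Answer: 5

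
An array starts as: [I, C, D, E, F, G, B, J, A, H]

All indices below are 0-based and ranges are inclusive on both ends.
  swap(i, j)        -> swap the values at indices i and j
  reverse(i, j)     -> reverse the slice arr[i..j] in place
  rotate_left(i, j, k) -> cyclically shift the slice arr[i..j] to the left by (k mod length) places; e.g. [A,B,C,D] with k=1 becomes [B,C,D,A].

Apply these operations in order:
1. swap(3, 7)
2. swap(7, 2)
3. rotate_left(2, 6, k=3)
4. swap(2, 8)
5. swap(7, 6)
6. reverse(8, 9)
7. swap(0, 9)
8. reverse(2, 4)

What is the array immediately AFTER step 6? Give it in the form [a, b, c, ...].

Answer: [I, C, A, B, E, J, D, F, H, G]

Derivation:
After 1 (swap(3, 7)): [I, C, D, J, F, G, B, E, A, H]
After 2 (swap(7, 2)): [I, C, E, J, F, G, B, D, A, H]
After 3 (rotate_left(2, 6, k=3)): [I, C, G, B, E, J, F, D, A, H]
After 4 (swap(2, 8)): [I, C, A, B, E, J, F, D, G, H]
After 5 (swap(7, 6)): [I, C, A, B, E, J, D, F, G, H]
After 6 (reverse(8, 9)): [I, C, A, B, E, J, D, F, H, G]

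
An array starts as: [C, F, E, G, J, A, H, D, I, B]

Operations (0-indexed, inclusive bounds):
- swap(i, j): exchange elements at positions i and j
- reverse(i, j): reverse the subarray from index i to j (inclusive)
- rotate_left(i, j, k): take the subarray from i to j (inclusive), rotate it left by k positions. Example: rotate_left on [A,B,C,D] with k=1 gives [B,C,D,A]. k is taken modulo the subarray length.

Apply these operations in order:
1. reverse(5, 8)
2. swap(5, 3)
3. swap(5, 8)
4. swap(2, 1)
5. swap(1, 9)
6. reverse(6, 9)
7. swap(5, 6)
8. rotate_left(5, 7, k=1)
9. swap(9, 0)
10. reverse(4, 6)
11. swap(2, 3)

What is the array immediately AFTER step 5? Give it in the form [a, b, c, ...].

After 1 (reverse(5, 8)): [C, F, E, G, J, I, D, H, A, B]
After 2 (swap(5, 3)): [C, F, E, I, J, G, D, H, A, B]
After 3 (swap(5, 8)): [C, F, E, I, J, A, D, H, G, B]
After 4 (swap(2, 1)): [C, E, F, I, J, A, D, H, G, B]
After 5 (swap(1, 9)): [C, B, F, I, J, A, D, H, G, E]

Answer: [C, B, F, I, J, A, D, H, G, E]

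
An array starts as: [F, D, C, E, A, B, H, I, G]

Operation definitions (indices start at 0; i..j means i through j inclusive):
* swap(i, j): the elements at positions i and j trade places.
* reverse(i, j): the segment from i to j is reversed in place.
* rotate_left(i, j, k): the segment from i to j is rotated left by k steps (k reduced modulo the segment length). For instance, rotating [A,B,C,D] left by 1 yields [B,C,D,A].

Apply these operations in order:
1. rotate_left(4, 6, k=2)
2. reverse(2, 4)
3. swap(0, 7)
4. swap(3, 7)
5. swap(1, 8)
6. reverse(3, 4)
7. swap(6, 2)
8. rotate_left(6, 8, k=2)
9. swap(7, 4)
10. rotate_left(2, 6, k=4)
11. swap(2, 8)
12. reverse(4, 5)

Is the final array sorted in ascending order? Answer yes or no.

Answer: no

Derivation:
After 1 (rotate_left(4, 6, k=2)): [F, D, C, E, H, A, B, I, G]
After 2 (reverse(2, 4)): [F, D, H, E, C, A, B, I, G]
After 3 (swap(0, 7)): [I, D, H, E, C, A, B, F, G]
After 4 (swap(3, 7)): [I, D, H, F, C, A, B, E, G]
After 5 (swap(1, 8)): [I, G, H, F, C, A, B, E, D]
After 6 (reverse(3, 4)): [I, G, H, C, F, A, B, E, D]
After 7 (swap(6, 2)): [I, G, B, C, F, A, H, E, D]
After 8 (rotate_left(6, 8, k=2)): [I, G, B, C, F, A, D, H, E]
After 9 (swap(7, 4)): [I, G, B, C, H, A, D, F, E]
After 10 (rotate_left(2, 6, k=4)): [I, G, D, B, C, H, A, F, E]
After 11 (swap(2, 8)): [I, G, E, B, C, H, A, F, D]
After 12 (reverse(4, 5)): [I, G, E, B, H, C, A, F, D]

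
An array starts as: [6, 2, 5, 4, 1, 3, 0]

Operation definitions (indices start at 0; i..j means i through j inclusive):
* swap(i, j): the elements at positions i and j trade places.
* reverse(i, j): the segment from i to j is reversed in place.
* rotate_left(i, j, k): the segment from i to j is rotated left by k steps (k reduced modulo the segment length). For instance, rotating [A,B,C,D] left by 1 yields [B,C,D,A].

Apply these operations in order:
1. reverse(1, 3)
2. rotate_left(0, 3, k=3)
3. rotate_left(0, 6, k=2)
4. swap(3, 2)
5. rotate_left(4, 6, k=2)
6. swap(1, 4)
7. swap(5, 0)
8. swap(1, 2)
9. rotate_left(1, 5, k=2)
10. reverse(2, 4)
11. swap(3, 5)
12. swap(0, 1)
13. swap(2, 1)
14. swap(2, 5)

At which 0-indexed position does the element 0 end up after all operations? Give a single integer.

After 1 (reverse(1, 3)): [6, 4, 5, 2, 1, 3, 0]
After 2 (rotate_left(0, 3, k=3)): [2, 6, 4, 5, 1, 3, 0]
After 3 (rotate_left(0, 6, k=2)): [4, 5, 1, 3, 0, 2, 6]
After 4 (swap(3, 2)): [4, 5, 3, 1, 0, 2, 6]
After 5 (rotate_left(4, 6, k=2)): [4, 5, 3, 1, 6, 0, 2]
After 6 (swap(1, 4)): [4, 6, 3, 1, 5, 0, 2]
After 7 (swap(5, 0)): [0, 6, 3, 1, 5, 4, 2]
After 8 (swap(1, 2)): [0, 3, 6, 1, 5, 4, 2]
After 9 (rotate_left(1, 5, k=2)): [0, 1, 5, 4, 3, 6, 2]
After 10 (reverse(2, 4)): [0, 1, 3, 4, 5, 6, 2]
After 11 (swap(3, 5)): [0, 1, 3, 6, 5, 4, 2]
After 12 (swap(0, 1)): [1, 0, 3, 6, 5, 4, 2]
After 13 (swap(2, 1)): [1, 3, 0, 6, 5, 4, 2]
After 14 (swap(2, 5)): [1, 3, 4, 6, 5, 0, 2]

Answer: 5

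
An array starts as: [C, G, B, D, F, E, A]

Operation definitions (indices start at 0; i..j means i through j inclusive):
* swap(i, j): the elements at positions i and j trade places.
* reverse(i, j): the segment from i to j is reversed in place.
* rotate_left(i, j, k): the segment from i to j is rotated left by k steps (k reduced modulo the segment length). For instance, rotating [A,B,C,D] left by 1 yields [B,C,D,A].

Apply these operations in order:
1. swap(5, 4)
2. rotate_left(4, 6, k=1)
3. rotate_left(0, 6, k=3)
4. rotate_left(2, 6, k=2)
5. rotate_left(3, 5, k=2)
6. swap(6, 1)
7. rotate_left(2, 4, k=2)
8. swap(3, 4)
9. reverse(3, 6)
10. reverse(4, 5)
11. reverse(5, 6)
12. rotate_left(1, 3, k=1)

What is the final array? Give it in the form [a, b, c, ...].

Answer: [D, G, F, E, C, A, B]

Derivation:
After 1 (swap(5, 4)): [C, G, B, D, E, F, A]
After 2 (rotate_left(4, 6, k=1)): [C, G, B, D, F, A, E]
After 3 (rotate_left(0, 6, k=3)): [D, F, A, E, C, G, B]
After 4 (rotate_left(2, 6, k=2)): [D, F, C, G, B, A, E]
After 5 (rotate_left(3, 5, k=2)): [D, F, C, A, G, B, E]
After 6 (swap(6, 1)): [D, E, C, A, G, B, F]
After 7 (rotate_left(2, 4, k=2)): [D, E, G, C, A, B, F]
After 8 (swap(3, 4)): [D, E, G, A, C, B, F]
After 9 (reverse(3, 6)): [D, E, G, F, B, C, A]
After 10 (reverse(4, 5)): [D, E, G, F, C, B, A]
After 11 (reverse(5, 6)): [D, E, G, F, C, A, B]
After 12 (rotate_left(1, 3, k=1)): [D, G, F, E, C, A, B]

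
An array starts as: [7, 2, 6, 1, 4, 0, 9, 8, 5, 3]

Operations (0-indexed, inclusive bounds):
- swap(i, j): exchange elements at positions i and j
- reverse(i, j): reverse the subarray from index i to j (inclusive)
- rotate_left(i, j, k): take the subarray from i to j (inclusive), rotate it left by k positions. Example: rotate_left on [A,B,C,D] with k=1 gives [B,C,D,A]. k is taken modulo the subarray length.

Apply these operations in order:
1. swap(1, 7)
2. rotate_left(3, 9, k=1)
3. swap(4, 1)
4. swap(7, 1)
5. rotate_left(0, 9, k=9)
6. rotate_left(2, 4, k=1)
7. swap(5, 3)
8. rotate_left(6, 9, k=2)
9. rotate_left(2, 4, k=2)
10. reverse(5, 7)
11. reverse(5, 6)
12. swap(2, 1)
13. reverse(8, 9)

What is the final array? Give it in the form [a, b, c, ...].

After 1 (swap(1, 7)): [7, 8, 6, 1, 4, 0, 9, 2, 5, 3]
After 2 (rotate_left(3, 9, k=1)): [7, 8, 6, 4, 0, 9, 2, 5, 3, 1]
After 3 (swap(4, 1)): [7, 0, 6, 4, 8, 9, 2, 5, 3, 1]
After 4 (swap(7, 1)): [7, 5, 6, 4, 8, 9, 2, 0, 3, 1]
After 5 (rotate_left(0, 9, k=9)): [1, 7, 5, 6, 4, 8, 9, 2, 0, 3]
After 6 (rotate_left(2, 4, k=1)): [1, 7, 6, 4, 5, 8, 9, 2, 0, 3]
After 7 (swap(5, 3)): [1, 7, 6, 8, 5, 4, 9, 2, 0, 3]
After 8 (rotate_left(6, 9, k=2)): [1, 7, 6, 8, 5, 4, 0, 3, 9, 2]
After 9 (rotate_left(2, 4, k=2)): [1, 7, 5, 6, 8, 4, 0, 3, 9, 2]
After 10 (reverse(5, 7)): [1, 7, 5, 6, 8, 3, 0, 4, 9, 2]
After 11 (reverse(5, 6)): [1, 7, 5, 6, 8, 0, 3, 4, 9, 2]
After 12 (swap(2, 1)): [1, 5, 7, 6, 8, 0, 3, 4, 9, 2]
After 13 (reverse(8, 9)): [1, 5, 7, 6, 8, 0, 3, 4, 2, 9]

Answer: [1, 5, 7, 6, 8, 0, 3, 4, 2, 9]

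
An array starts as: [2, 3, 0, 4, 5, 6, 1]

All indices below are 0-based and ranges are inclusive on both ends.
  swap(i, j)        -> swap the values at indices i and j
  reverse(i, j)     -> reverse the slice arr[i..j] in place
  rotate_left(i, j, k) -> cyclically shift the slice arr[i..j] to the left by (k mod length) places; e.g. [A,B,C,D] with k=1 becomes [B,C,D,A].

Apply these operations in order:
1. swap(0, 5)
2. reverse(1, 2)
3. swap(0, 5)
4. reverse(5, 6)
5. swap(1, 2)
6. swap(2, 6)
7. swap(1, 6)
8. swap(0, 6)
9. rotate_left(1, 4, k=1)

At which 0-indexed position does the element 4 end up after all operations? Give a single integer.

After 1 (swap(0, 5)): [6, 3, 0, 4, 5, 2, 1]
After 2 (reverse(1, 2)): [6, 0, 3, 4, 5, 2, 1]
After 3 (swap(0, 5)): [2, 0, 3, 4, 5, 6, 1]
After 4 (reverse(5, 6)): [2, 0, 3, 4, 5, 1, 6]
After 5 (swap(1, 2)): [2, 3, 0, 4, 5, 1, 6]
After 6 (swap(2, 6)): [2, 3, 6, 4, 5, 1, 0]
After 7 (swap(1, 6)): [2, 0, 6, 4, 5, 1, 3]
After 8 (swap(0, 6)): [3, 0, 6, 4, 5, 1, 2]
After 9 (rotate_left(1, 4, k=1)): [3, 6, 4, 5, 0, 1, 2]

Answer: 2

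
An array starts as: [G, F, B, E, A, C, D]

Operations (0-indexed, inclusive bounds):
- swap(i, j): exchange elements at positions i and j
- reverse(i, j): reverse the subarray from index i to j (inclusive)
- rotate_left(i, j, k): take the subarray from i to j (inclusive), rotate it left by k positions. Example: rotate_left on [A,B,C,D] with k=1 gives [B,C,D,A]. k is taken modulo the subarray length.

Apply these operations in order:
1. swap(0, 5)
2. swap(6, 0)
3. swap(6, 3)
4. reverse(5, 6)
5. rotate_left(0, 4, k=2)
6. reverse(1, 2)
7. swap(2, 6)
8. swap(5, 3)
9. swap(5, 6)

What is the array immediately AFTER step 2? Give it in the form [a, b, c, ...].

After 1 (swap(0, 5)): [C, F, B, E, A, G, D]
After 2 (swap(6, 0)): [D, F, B, E, A, G, C]

Answer: [D, F, B, E, A, G, C]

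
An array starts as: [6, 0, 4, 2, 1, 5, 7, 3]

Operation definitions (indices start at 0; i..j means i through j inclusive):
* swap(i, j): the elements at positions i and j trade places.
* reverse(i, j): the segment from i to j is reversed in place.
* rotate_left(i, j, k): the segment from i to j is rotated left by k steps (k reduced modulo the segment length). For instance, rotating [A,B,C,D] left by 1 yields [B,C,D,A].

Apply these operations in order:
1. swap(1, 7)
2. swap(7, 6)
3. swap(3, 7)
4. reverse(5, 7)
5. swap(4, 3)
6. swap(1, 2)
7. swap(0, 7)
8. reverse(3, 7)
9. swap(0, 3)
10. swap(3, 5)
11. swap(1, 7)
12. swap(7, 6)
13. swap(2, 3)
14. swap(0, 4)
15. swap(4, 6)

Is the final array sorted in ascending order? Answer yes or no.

Answer: yes

Derivation:
After 1 (swap(1, 7)): [6, 3, 4, 2, 1, 5, 7, 0]
After 2 (swap(7, 6)): [6, 3, 4, 2, 1, 5, 0, 7]
After 3 (swap(3, 7)): [6, 3, 4, 7, 1, 5, 0, 2]
After 4 (reverse(5, 7)): [6, 3, 4, 7, 1, 2, 0, 5]
After 5 (swap(4, 3)): [6, 3, 4, 1, 7, 2, 0, 5]
After 6 (swap(1, 2)): [6, 4, 3, 1, 7, 2, 0, 5]
After 7 (swap(0, 7)): [5, 4, 3, 1, 7, 2, 0, 6]
After 8 (reverse(3, 7)): [5, 4, 3, 6, 0, 2, 7, 1]
After 9 (swap(0, 3)): [6, 4, 3, 5, 0, 2, 7, 1]
After 10 (swap(3, 5)): [6, 4, 3, 2, 0, 5, 7, 1]
After 11 (swap(1, 7)): [6, 1, 3, 2, 0, 5, 7, 4]
After 12 (swap(7, 6)): [6, 1, 3, 2, 0, 5, 4, 7]
After 13 (swap(2, 3)): [6, 1, 2, 3, 0, 5, 4, 7]
After 14 (swap(0, 4)): [0, 1, 2, 3, 6, 5, 4, 7]
After 15 (swap(4, 6)): [0, 1, 2, 3, 4, 5, 6, 7]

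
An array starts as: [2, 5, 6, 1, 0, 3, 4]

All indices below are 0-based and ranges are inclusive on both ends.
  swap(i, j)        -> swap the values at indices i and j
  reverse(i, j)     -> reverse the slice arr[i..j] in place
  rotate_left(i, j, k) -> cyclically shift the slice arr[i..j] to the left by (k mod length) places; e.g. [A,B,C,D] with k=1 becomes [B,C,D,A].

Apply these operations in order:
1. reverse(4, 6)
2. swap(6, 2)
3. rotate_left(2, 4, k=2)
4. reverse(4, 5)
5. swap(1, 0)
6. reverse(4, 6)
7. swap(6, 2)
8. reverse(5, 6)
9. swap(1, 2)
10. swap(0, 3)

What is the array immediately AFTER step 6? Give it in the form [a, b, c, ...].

Answer: [5, 2, 4, 0, 6, 1, 3]

Derivation:
After 1 (reverse(4, 6)): [2, 5, 6, 1, 4, 3, 0]
After 2 (swap(6, 2)): [2, 5, 0, 1, 4, 3, 6]
After 3 (rotate_left(2, 4, k=2)): [2, 5, 4, 0, 1, 3, 6]
After 4 (reverse(4, 5)): [2, 5, 4, 0, 3, 1, 6]
After 5 (swap(1, 0)): [5, 2, 4, 0, 3, 1, 6]
After 6 (reverse(4, 6)): [5, 2, 4, 0, 6, 1, 3]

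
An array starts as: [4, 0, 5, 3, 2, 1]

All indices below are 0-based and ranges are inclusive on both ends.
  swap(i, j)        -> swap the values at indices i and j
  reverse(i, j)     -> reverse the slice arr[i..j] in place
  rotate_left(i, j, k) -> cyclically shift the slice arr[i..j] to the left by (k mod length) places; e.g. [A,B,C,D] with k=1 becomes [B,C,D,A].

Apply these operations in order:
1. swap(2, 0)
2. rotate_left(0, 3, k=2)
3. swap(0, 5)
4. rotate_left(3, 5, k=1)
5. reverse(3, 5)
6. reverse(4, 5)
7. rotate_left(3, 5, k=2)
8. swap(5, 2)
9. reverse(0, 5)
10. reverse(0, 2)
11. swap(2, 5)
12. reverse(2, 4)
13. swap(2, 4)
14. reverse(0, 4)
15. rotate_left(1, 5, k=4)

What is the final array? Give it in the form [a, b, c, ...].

After 1 (swap(2, 0)): [5, 0, 4, 3, 2, 1]
After 2 (rotate_left(0, 3, k=2)): [4, 3, 5, 0, 2, 1]
After 3 (swap(0, 5)): [1, 3, 5, 0, 2, 4]
After 4 (rotate_left(3, 5, k=1)): [1, 3, 5, 2, 4, 0]
After 5 (reverse(3, 5)): [1, 3, 5, 0, 4, 2]
After 6 (reverse(4, 5)): [1, 3, 5, 0, 2, 4]
After 7 (rotate_left(3, 5, k=2)): [1, 3, 5, 4, 0, 2]
After 8 (swap(5, 2)): [1, 3, 2, 4, 0, 5]
After 9 (reverse(0, 5)): [5, 0, 4, 2, 3, 1]
After 10 (reverse(0, 2)): [4, 0, 5, 2, 3, 1]
After 11 (swap(2, 5)): [4, 0, 1, 2, 3, 5]
After 12 (reverse(2, 4)): [4, 0, 3, 2, 1, 5]
After 13 (swap(2, 4)): [4, 0, 1, 2, 3, 5]
After 14 (reverse(0, 4)): [3, 2, 1, 0, 4, 5]
After 15 (rotate_left(1, 5, k=4)): [3, 5, 2, 1, 0, 4]

Answer: [3, 5, 2, 1, 0, 4]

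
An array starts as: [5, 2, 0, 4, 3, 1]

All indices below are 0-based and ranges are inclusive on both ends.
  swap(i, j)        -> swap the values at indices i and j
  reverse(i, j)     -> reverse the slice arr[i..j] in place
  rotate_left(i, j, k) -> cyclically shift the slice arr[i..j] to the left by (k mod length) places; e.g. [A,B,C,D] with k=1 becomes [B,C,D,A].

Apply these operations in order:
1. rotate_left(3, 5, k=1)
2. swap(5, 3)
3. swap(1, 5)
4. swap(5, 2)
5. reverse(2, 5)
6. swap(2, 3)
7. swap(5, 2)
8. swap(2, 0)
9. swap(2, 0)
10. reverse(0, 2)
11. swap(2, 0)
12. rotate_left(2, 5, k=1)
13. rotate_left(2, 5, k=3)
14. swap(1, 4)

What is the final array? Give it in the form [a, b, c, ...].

After 1 (rotate_left(3, 5, k=1)): [5, 2, 0, 3, 1, 4]
After 2 (swap(5, 3)): [5, 2, 0, 4, 1, 3]
After 3 (swap(1, 5)): [5, 3, 0, 4, 1, 2]
After 4 (swap(5, 2)): [5, 3, 2, 4, 1, 0]
After 5 (reverse(2, 5)): [5, 3, 0, 1, 4, 2]
After 6 (swap(2, 3)): [5, 3, 1, 0, 4, 2]
After 7 (swap(5, 2)): [5, 3, 2, 0, 4, 1]
After 8 (swap(2, 0)): [2, 3, 5, 0, 4, 1]
After 9 (swap(2, 0)): [5, 3, 2, 0, 4, 1]
After 10 (reverse(0, 2)): [2, 3, 5, 0, 4, 1]
After 11 (swap(2, 0)): [5, 3, 2, 0, 4, 1]
After 12 (rotate_left(2, 5, k=1)): [5, 3, 0, 4, 1, 2]
After 13 (rotate_left(2, 5, k=3)): [5, 3, 2, 0, 4, 1]
After 14 (swap(1, 4)): [5, 4, 2, 0, 3, 1]

Answer: [5, 4, 2, 0, 3, 1]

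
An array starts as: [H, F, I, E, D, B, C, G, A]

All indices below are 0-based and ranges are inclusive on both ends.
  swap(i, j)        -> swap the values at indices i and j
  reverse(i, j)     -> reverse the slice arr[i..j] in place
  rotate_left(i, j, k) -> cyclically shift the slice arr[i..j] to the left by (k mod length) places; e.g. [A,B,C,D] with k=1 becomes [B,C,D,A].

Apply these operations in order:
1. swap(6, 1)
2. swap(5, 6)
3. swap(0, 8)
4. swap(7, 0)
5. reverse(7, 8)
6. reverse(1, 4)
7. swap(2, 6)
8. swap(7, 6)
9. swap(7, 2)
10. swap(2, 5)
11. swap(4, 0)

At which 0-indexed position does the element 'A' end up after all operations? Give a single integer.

Answer: 8

Derivation:
After 1 (swap(6, 1)): [H, C, I, E, D, B, F, G, A]
After 2 (swap(5, 6)): [H, C, I, E, D, F, B, G, A]
After 3 (swap(0, 8)): [A, C, I, E, D, F, B, G, H]
After 4 (swap(7, 0)): [G, C, I, E, D, F, B, A, H]
After 5 (reverse(7, 8)): [G, C, I, E, D, F, B, H, A]
After 6 (reverse(1, 4)): [G, D, E, I, C, F, B, H, A]
After 7 (swap(2, 6)): [G, D, B, I, C, F, E, H, A]
After 8 (swap(7, 6)): [G, D, B, I, C, F, H, E, A]
After 9 (swap(7, 2)): [G, D, E, I, C, F, H, B, A]
After 10 (swap(2, 5)): [G, D, F, I, C, E, H, B, A]
After 11 (swap(4, 0)): [C, D, F, I, G, E, H, B, A]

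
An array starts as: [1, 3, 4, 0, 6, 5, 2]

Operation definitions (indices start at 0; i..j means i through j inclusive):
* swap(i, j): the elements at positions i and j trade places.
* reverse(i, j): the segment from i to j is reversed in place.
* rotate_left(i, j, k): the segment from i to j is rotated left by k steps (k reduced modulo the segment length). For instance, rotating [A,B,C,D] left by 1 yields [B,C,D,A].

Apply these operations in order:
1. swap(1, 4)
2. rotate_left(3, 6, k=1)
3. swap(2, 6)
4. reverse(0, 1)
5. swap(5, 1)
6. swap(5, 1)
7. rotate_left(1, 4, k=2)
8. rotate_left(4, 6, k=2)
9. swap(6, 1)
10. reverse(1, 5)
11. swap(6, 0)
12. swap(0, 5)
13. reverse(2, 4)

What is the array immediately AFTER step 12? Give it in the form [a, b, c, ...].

Answer: [2, 0, 4, 1, 5, 3, 6]

Derivation:
After 1 (swap(1, 4)): [1, 6, 4, 0, 3, 5, 2]
After 2 (rotate_left(3, 6, k=1)): [1, 6, 4, 3, 5, 2, 0]
After 3 (swap(2, 6)): [1, 6, 0, 3, 5, 2, 4]
After 4 (reverse(0, 1)): [6, 1, 0, 3, 5, 2, 4]
After 5 (swap(5, 1)): [6, 2, 0, 3, 5, 1, 4]
After 6 (swap(5, 1)): [6, 1, 0, 3, 5, 2, 4]
After 7 (rotate_left(1, 4, k=2)): [6, 3, 5, 1, 0, 2, 4]
After 8 (rotate_left(4, 6, k=2)): [6, 3, 5, 1, 4, 0, 2]
After 9 (swap(6, 1)): [6, 2, 5, 1, 4, 0, 3]
After 10 (reverse(1, 5)): [6, 0, 4, 1, 5, 2, 3]
After 11 (swap(6, 0)): [3, 0, 4, 1, 5, 2, 6]
After 12 (swap(0, 5)): [2, 0, 4, 1, 5, 3, 6]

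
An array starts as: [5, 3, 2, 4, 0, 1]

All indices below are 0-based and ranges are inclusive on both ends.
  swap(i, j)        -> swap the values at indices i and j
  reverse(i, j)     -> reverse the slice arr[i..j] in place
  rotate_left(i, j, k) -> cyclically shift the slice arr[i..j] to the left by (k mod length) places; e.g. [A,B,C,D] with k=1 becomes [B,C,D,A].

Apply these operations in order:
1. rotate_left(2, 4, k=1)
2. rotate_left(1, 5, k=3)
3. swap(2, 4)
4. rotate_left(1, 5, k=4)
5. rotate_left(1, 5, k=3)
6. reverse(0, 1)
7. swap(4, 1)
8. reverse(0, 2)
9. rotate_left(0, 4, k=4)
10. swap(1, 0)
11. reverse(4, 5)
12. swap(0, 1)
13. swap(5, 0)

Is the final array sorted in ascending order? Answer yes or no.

Answer: yes

Derivation:
After 1 (rotate_left(2, 4, k=1)): [5, 3, 4, 0, 2, 1]
After 2 (rotate_left(1, 5, k=3)): [5, 2, 1, 3, 4, 0]
After 3 (swap(2, 4)): [5, 2, 4, 3, 1, 0]
After 4 (rotate_left(1, 5, k=4)): [5, 0, 2, 4, 3, 1]
After 5 (rotate_left(1, 5, k=3)): [5, 3, 1, 0, 2, 4]
After 6 (reverse(0, 1)): [3, 5, 1, 0, 2, 4]
After 7 (swap(4, 1)): [3, 2, 1, 0, 5, 4]
After 8 (reverse(0, 2)): [1, 2, 3, 0, 5, 4]
After 9 (rotate_left(0, 4, k=4)): [5, 1, 2, 3, 0, 4]
After 10 (swap(1, 0)): [1, 5, 2, 3, 0, 4]
After 11 (reverse(4, 5)): [1, 5, 2, 3, 4, 0]
After 12 (swap(0, 1)): [5, 1, 2, 3, 4, 0]
After 13 (swap(5, 0)): [0, 1, 2, 3, 4, 5]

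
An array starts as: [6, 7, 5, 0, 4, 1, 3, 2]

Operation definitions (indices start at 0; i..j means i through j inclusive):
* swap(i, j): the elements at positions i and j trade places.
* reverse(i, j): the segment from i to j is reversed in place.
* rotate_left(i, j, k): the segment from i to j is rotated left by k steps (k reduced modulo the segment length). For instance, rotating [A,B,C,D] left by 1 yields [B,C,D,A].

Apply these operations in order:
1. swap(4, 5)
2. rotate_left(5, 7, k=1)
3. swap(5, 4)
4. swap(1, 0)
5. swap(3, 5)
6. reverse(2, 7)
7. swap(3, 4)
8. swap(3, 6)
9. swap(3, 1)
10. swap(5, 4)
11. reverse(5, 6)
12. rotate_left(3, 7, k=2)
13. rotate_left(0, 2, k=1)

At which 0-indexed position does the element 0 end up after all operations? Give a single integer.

After 1 (swap(4, 5)): [6, 7, 5, 0, 1, 4, 3, 2]
After 2 (rotate_left(5, 7, k=1)): [6, 7, 5, 0, 1, 3, 2, 4]
After 3 (swap(5, 4)): [6, 7, 5, 0, 3, 1, 2, 4]
After 4 (swap(1, 0)): [7, 6, 5, 0, 3, 1, 2, 4]
After 5 (swap(3, 5)): [7, 6, 5, 1, 3, 0, 2, 4]
After 6 (reverse(2, 7)): [7, 6, 4, 2, 0, 3, 1, 5]
After 7 (swap(3, 4)): [7, 6, 4, 0, 2, 3, 1, 5]
After 8 (swap(3, 6)): [7, 6, 4, 1, 2, 3, 0, 5]
After 9 (swap(3, 1)): [7, 1, 4, 6, 2, 3, 0, 5]
After 10 (swap(5, 4)): [7, 1, 4, 6, 3, 2, 0, 5]
After 11 (reverse(5, 6)): [7, 1, 4, 6, 3, 0, 2, 5]
After 12 (rotate_left(3, 7, k=2)): [7, 1, 4, 0, 2, 5, 6, 3]
After 13 (rotate_left(0, 2, k=1)): [1, 4, 7, 0, 2, 5, 6, 3]

Answer: 3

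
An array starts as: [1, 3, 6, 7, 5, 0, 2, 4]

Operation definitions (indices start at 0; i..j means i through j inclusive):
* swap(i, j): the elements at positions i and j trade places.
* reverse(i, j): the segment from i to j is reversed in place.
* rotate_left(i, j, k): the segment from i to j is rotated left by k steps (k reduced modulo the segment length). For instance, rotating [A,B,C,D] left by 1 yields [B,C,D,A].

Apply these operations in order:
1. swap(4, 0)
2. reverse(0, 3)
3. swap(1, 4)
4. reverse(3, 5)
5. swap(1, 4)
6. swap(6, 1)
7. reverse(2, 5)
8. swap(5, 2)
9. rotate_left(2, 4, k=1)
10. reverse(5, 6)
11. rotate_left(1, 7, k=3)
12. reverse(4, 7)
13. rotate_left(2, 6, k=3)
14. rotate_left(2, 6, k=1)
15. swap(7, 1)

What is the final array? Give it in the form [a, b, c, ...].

Answer: [7, 4, 2, 6, 5, 0, 1, 3]

Derivation:
After 1 (swap(4, 0)): [5, 3, 6, 7, 1, 0, 2, 4]
After 2 (reverse(0, 3)): [7, 6, 3, 5, 1, 0, 2, 4]
After 3 (swap(1, 4)): [7, 1, 3, 5, 6, 0, 2, 4]
After 4 (reverse(3, 5)): [7, 1, 3, 0, 6, 5, 2, 4]
After 5 (swap(1, 4)): [7, 6, 3, 0, 1, 5, 2, 4]
After 6 (swap(6, 1)): [7, 2, 3, 0, 1, 5, 6, 4]
After 7 (reverse(2, 5)): [7, 2, 5, 1, 0, 3, 6, 4]
After 8 (swap(5, 2)): [7, 2, 3, 1, 0, 5, 6, 4]
After 9 (rotate_left(2, 4, k=1)): [7, 2, 1, 0, 3, 5, 6, 4]
After 10 (reverse(5, 6)): [7, 2, 1, 0, 3, 6, 5, 4]
After 11 (rotate_left(1, 7, k=3)): [7, 3, 6, 5, 4, 2, 1, 0]
After 12 (reverse(4, 7)): [7, 3, 6, 5, 0, 1, 2, 4]
After 13 (rotate_left(2, 6, k=3)): [7, 3, 1, 2, 6, 5, 0, 4]
After 14 (rotate_left(2, 6, k=1)): [7, 3, 2, 6, 5, 0, 1, 4]
After 15 (swap(7, 1)): [7, 4, 2, 6, 5, 0, 1, 3]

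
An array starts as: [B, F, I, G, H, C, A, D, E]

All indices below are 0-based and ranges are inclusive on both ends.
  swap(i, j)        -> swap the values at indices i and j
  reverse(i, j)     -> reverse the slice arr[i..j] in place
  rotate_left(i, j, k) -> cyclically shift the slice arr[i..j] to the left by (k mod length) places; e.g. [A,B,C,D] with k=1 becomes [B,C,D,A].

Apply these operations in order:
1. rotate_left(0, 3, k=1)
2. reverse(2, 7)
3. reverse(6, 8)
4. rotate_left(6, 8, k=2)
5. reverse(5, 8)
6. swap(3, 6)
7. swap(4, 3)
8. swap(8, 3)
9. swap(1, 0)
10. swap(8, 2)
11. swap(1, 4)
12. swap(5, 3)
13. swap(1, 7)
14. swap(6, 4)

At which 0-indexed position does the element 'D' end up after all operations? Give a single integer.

After 1 (rotate_left(0, 3, k=1)): [F, I, G, B, H, C, A, D, E]
After 2 (reverse(2, 7)): [F, I, D, A, C, H, B, G, E]
After 3 (reverse(6, 8)): [F, I, D, A, C, H, E, G, B]
After 4 (rotate_left(6, 8, k=2)): [F, I, D, A, C, H, B, E, G]
After 5 (reverse(5, 8)): [F, I, D, A, C, G, E, B, H]
After 6 (swap(3, 6)): [F, I, D, E, C, G, A, B, H]
After 7 (swap(4, 3)): [F, I, D, C, E, G, A, B, H]
After 8 (swap(8, 3)): [F, I, D, H, E, G, A, B, C]
After 9 (swap(1, 0)): [I, F, D, H, E, G, A, B, C]
After 10 (swap(8, 2)): [I, F, C, H, E, G, A, B, D]
After 11 (swap(1, 4)): [I, E, C, H, F, G, A, B, D]
After 12 (swap(5, 3)): [I, E, C, G, F, H, A, B, D]
After 13 (swap(1, 7)): [I, B, C, G, F, H, A, E, D]
After 14 (swap(6, 4)): [I, B, C, G, A, H, F, E, D]

Answer: 8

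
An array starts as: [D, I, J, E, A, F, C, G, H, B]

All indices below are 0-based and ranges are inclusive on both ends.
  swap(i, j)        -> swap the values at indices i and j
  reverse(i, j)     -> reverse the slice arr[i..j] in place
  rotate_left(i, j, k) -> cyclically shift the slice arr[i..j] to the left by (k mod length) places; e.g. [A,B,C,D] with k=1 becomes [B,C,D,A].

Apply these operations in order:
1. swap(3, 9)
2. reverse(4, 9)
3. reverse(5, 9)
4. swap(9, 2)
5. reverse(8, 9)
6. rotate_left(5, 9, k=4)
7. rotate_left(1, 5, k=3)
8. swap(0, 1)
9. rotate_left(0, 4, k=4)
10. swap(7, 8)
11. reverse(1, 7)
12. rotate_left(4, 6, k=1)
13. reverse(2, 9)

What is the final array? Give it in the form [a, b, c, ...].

After 1 (swap(3, 9)): [D, I, J, B, A, F, C, G, H, E]
After 2 (reverse(4, 9)): [D, I, J, B, E, H, G, C, F, A]
After 3 (reverse(5, 9)): [D, I, J, B, E, A, F, C, G, H]
After 4 (swap(9, 2)): [D, I, H, B, E, A, F, C, G, J]
After 5 (reverse(8, 9)): [D, I, H, B, E, A, F, C, J, G]
After 6 (rotate_left(5, 9, k=4)): [D, I, H, B, E, G, A, F, C, J]
After 7 (rotate_left(1, 5, k=3)): [D, E, G, I, H, B, A, F, C, J]
After 8 (swap(0, 1)): [E, D, G, I, H, B, A, F, C, J]
After 9 (rotate_left(0, 4, k=4)): [H, E, D, G, I, B, A, F, C, J]
After 10 (swap(7, 8)): [H, E, D, G, I, B, A, C, F, J]
After 11 (reverse(1, 7)): [H, C, A, B, I, G, D, E, F, J]
After 12 (rotate_left(4, 6, k=1)): [H, C, A, B, G, D, I, E, F, J]
After 13 (reverse(2, 9)): [H, C, J, F, E, I, D, G, B, A]

Answer: [H, C, J, F, E, I, D, G, B, A]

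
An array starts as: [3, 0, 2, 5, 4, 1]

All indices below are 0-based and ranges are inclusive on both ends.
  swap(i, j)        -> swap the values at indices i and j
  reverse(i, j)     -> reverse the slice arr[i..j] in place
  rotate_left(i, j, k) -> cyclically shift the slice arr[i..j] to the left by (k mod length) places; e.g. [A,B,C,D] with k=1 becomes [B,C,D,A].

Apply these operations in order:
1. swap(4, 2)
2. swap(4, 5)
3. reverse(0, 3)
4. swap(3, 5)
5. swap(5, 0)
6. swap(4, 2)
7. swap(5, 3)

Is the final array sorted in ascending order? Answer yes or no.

Answer: no

Derivation:
After 1 (swap(4, 2)): [3, 0, 4, 5, 2, 1]
After 2 (swap(4, 5)): [3, 0, 4, 5, 1, 2]
After 3 (reverse(0, 3)): [5, 4, 0, 3, 1, 2]
After 4 (swap(3, 5)): [5, 4, 0, 2, 1, 3]
After 5 (swap(5, 0)): [3, 4, 0, 2, 1, 5]
After 6 (swap(4, 2)): [3, 4, 1, 2, 0, 5]
After 7 (swap(5, 3)): [3, 4, 1, 5, 0, 2]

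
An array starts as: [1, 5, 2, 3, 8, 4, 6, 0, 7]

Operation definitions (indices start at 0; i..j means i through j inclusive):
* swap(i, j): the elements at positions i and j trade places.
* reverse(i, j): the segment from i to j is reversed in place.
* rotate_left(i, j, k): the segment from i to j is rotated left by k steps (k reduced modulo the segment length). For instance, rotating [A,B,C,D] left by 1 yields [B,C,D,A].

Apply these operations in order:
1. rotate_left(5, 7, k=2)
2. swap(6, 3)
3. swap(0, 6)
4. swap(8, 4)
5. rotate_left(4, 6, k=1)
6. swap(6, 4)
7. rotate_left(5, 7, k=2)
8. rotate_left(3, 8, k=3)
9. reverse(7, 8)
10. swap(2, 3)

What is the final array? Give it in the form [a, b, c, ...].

After 1 (rotate_left(5, 7, k=2)): [1, 5, 2, 3, 8, 0, 4, 6, 7]
After 2 (swap(6, 3)): [1, 5, 2, 4, 8, 0, 3, 6, 7]
After 3 (swap(0, 6)): [3, 5, 2, 4, 8, 0, 1, 6, 7]
After 4 (swap(8, 4)): [3, 5, 2, 4, 7, 0, 1, 6, 8]
After 5 (rotate_left(4, 6, k=1)): [3, 5, 2, 4, 0, 1, 7, 6, 8]
After 6 (swap(6, 4)): [3, 5, 2, 4, 7, 1, 0, 6, 8]
After 7 (rotate_left(5, 7, k=2)): [3, 5, 2, 4, 7, 6, 1, 0, 8]
After 8 (rotate_left(3, 8, k=3)): [3, 5, 2, 1, 0, 8, 4, 7, 6]
After 9 (reverse(7, 8)): [3, 5, 2, 1, 0, 8, 4, 6, 7]
After 10 (swap(2, 3)): [3, 5, 1, 2, 0, 8, 4, 6, 7]

Answer: [3, 5, 1, 2, 0, 8, 4, 6, 7]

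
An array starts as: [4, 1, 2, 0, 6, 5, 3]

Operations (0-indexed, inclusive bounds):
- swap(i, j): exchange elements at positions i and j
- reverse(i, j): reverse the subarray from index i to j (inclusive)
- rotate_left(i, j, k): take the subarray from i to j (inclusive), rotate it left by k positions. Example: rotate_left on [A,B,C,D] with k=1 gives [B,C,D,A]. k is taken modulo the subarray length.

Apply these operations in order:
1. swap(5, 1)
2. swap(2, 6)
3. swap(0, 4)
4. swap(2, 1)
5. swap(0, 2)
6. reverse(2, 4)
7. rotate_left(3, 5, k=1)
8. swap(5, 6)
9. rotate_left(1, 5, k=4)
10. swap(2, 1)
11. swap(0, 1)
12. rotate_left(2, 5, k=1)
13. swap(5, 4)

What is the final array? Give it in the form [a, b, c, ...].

After 1 (swap(5, 1)): [4, 5, 2, 0, 6, 1, 3]
After 2 (swap(2, 6)): [4, 5, 3, 0, 6, 1, 2]
After 3 (swap(0, 4)): [6, 5, 3, 0, 4, 1, 2]
After 4 (swap(2, 1)): [6, 3, 5, 0, 4, 1, 2]
After 5 (swap(0, 2)): [5, 3, 6, 0, 4, 1, 2]
After 6 (reverse(2, 4)): [5, 3, 4, 0, 6, 1, 2]
After 7 (rotate_left(3, 5, k=1)): [5, 3, 4, 6, 1, 0, 2]
After 8 (swap(5, 6)): [5, 3, 4, 6, 1, 2, 0]
After 9 (rotate_left(1, 5, k=4)): [5, 2, 3, 4, 6, 1, 0]
After 10 (swap(2, 1)): [5, 3, 2, 4, 6, 1, 0]
After 11 (swap(0, 1)): [3, 5, 2, 4, 6, 1, 0]
After 12 (rotate_left(2, 5, k=1)): [3, 5, 4, 6, 1, 2, 0]
After 13 (swap(5, 4)): [3, 5, 4, 6, 2, 1, 0]

Answer: [3, 5, 4, 6, 2, 1, 0]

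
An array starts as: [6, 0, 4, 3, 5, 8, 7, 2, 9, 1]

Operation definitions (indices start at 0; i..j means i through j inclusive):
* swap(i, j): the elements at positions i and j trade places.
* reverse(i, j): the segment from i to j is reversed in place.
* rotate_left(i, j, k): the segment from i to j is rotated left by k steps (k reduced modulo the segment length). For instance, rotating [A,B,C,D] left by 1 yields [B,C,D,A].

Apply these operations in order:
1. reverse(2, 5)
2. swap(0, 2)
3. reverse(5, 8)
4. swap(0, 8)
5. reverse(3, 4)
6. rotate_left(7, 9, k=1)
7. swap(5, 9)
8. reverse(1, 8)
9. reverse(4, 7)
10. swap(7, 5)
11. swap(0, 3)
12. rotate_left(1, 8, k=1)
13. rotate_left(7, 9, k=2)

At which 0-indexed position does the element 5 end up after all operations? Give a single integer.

After 1 (reverse(2, 5)): [6, 0, 8, 5, 3, 4, 7, 2, 9, 1]
After 2 (swap(0, 2)): [8, 0, 6, 5, 3, 4, 7, 2, 9, 1]
After 3 (reverse(5, 8)): [8, 0, 6, 5, 3, 9, 2, 7, 4, 1]
After 4 (swap(0, 8)): [4, 0, 6, 5, 3, 9, 2, 7, 8, 1]
After 5 (reverse(3, 4)): [4, 0, 6, 3, 5, 9, 2, 7, 8, 1]
After 6 (rotate_left(7, 9, k=1)): [4, 0, 6, 3, 5, 9, 2, 8, 1, 7]
After 7 (swap(5, 9)): [4, 0, 6, 3, 5, 7, 2, 8, 1, 9]
After 8 (reverse(1, 8)): [4, 1, 8, 2, 7, 5, 3, 6, 0, 9]
After 9 (reverse(4, 7)): [4, 1, 8, 2, 6, 3, 5, 7, 0, 9]
After 10 (swap(7, 5)): [4, 1, 8, 2, 6, 7, 5, 3, 0, 9]
After 11 (swap(0, 3)): [2, 1, 8, 4, 6, 7, 5, 3, 0, 9]
After 12 (rotate_left(1, 8, k=1)): [2, 8, 4, 6, 7, 5, 3, 0, 1, 9]
After 13 (rotate_left(7, 9, k=2)): [2, 8, 4, 6, 7, 5, 3, 9, 0, 1]

Answer: 5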